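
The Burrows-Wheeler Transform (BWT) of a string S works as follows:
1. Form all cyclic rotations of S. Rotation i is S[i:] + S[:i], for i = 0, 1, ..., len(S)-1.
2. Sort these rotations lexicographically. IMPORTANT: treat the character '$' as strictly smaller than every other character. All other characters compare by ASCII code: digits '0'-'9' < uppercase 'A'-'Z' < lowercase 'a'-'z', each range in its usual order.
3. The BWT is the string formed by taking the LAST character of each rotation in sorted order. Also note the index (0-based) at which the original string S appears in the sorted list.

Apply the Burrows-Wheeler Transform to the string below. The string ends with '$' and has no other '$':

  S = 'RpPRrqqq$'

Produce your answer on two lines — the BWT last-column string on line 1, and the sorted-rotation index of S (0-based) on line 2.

Answer: qp$PRqqrR
2

Derivation:
All 9 rotations (rotation i = S[i:]+S[:i]):
  rot[0] = RpPRrqqq$
  rot[1] = pPRrqqq$R
  rot[2] = PRrqqq$Rp
  rot[3] = Rrqqq$RpP
  rot[4] = rqqq$RpPR
  rot[5] = qqq$RpPRr
  rot[6] = qq$RpPRrq
  rot[7] = q$RpPRrqq
  rot[8] = $RpPRrqqq
Sorted (with $ < everything):
  sorted[0] = $RpPRrqqq  (last char: 'q')
  sorted[1] = PRrqqq$Rp  (last char: 'p')
  sorted[2] = RpPRrqqq$  (last char: '$')
  sorted[3] = Rrqqq$RpP  (last char: 'P')
  sorted[4] = pPRrqqq$R  (last char: 'R')
  sorted[5] = q$RpPRrqq  (last char: 'q')
  sorted[6] = qq$RpPRrq  (last char: 'q')
  sorted[7] = qqq$RpPRr  (last char: 'r')
  sorted[8] = rqqq$RpPR  (last char: 'R')
Last column: qp$PRqqrR
Original string S is at sorted index 2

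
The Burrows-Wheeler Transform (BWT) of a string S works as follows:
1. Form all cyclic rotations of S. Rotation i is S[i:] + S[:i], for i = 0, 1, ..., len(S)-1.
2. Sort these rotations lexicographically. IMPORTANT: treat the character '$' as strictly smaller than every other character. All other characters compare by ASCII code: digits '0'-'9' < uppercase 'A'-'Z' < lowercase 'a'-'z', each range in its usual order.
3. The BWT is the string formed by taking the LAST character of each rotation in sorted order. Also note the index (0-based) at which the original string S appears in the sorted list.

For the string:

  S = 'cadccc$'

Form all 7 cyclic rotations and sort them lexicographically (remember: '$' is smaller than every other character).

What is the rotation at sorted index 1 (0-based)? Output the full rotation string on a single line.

Answer: adccc$c

Derivation:
All 7 rotations (rotation i = S[i:]+S[:i]):
  rot[0] = cadccc$
  rot[1] = adccc$c
  rot[2] = dccc$ca
  rot[3] = ccc$cad
  rot[4] = cc$cadc
  rot[5] = c$cadcc
  rot[6] = $cadccc
Sorted (with $ < everything):
  sorted[0] = $cadccc
  sorted[1] = adccc$c
  sorted[2] = c$cadcc
  sorted[3] = cadccc$
  sorted[4] = cc$cadc
  sorted[5] = ccc$cad
  sorted[6] = dccc$ca
sorted[1] = adccc$c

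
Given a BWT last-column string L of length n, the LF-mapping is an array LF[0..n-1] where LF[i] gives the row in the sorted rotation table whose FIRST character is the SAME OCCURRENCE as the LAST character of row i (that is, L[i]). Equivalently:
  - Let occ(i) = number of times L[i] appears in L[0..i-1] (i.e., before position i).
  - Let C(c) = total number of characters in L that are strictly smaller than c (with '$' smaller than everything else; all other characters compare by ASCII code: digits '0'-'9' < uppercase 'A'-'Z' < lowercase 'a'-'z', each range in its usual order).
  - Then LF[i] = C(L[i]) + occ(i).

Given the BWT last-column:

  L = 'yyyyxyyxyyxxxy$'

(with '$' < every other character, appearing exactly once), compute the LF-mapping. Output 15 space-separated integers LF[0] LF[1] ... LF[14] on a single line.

Char counts: '$':1, 'x':5, 'y':9
C (first-col start): C('$')=0, C('x')=1, C('y')=6
L[0]='y': occ=0, LF[0]=C('y')+0=6+0=6
L[1]='y': occ=1, LF[1]=C('y')+1=6+1=7
L[2]='y': occ=2, LF[2]=C('y')+2=6+2=8
L[3]='y': occ=3, LF[3]=C('y')+3=6+3=9
L[4]='x': occ=0, LF[4]=C('x')+0=1+0=1
L[5]='y': occ=4, LF[5]=C('y')+4=6+4=10
L[6]='y': occ=5, LF[6]=C('y')+5=6+5=11
L[7]='x': occ=1, LF[7]=C('x')+1=1+1=2
L[8]='y': occ=6, LF[8]=C('y')+6=6+6=12
L[9]='y': occ=7, LF[9]=C('y')+7=6+7=13
L[10]='x': occ=2, LF[10]=C('x')+2=1+2=3
L[11]='x': occ=3, LF[11]=C('x')+3=1+3=4
L[12]='x': occ=4, LF[12]=C('x')+4=1+4=5
L[13]='y': occ=8, LF[13]=C('y')+8=6+8=14
L[14]='$': occ=0, LF[14]=C('$')+0=0+0=0

Answer: 6 7 8 9 1 10 11 2 12 13 3 4 5 14 0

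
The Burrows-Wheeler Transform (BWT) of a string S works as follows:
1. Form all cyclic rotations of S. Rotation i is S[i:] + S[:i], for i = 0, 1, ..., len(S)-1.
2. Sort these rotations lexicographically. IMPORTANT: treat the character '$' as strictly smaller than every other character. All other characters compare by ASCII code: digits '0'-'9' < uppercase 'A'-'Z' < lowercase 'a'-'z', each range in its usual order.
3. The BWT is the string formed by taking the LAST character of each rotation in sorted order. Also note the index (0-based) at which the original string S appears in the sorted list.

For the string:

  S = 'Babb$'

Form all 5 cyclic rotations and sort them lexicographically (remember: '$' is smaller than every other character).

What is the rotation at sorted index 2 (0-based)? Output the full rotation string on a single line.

Answer: abb$B

Derivation:
All 5 rotations (rotation i = S[i:]+S[:i]):
  rot[0] = Babb$
  rot[1] = abb$B
  rot[2] = bb$Ba
  rot[3] = b$Bab
  rot[4] = $Babb
Sorted (with $ < everything):
  sorted[0] = $Babb
  sorted[1] = Babb$
  sorted[2] = abb$B
  sorted[3] = b$Bab
  sorted[4] = bb$Ba
sorted[2] = abb$B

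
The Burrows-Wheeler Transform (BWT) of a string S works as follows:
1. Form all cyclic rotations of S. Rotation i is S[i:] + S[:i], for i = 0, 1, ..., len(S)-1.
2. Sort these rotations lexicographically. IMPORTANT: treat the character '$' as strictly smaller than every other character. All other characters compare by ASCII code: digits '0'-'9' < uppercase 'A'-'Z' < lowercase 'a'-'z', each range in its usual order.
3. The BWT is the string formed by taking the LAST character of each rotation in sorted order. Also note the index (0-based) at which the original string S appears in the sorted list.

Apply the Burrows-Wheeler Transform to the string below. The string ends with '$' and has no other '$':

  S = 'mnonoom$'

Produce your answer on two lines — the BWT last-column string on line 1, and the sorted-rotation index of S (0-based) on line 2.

All 8 rotations (rotation i = S[i:]+S[:i]):
  rot[0] = mnonoom$
  rot[1] = nonoom$m
  rot[2] = onoom$mn
  rot[3] = noom$mno
  rot[4] = oom$mnon
  rot[5] = om$mnono
  rot[6] = m$mnonoo
  rot[7] = $mnonoom
Sorted (with $ < everything):
  sorted[0] = $mnonoom  (last char: 'm')
  sorted[1] = m$mnonoo  (last char: 'o')
  sorted[2] = mnonoom$  (last char: '$')
  sorted[3] = nonoom$m  (last char: 'm')
  sorted[4] = noom$mno  (last char: 'o')
  sorted[5] = om$mnono  (last char: 'o')
  sorted[6] = onoom$mn  (last char: 'n')
  sorted[7] = oom$mnon  (last char: 'n')
Last column: mo$moonn
Original string S is at sorted index 2

Answer: mo$moonn
2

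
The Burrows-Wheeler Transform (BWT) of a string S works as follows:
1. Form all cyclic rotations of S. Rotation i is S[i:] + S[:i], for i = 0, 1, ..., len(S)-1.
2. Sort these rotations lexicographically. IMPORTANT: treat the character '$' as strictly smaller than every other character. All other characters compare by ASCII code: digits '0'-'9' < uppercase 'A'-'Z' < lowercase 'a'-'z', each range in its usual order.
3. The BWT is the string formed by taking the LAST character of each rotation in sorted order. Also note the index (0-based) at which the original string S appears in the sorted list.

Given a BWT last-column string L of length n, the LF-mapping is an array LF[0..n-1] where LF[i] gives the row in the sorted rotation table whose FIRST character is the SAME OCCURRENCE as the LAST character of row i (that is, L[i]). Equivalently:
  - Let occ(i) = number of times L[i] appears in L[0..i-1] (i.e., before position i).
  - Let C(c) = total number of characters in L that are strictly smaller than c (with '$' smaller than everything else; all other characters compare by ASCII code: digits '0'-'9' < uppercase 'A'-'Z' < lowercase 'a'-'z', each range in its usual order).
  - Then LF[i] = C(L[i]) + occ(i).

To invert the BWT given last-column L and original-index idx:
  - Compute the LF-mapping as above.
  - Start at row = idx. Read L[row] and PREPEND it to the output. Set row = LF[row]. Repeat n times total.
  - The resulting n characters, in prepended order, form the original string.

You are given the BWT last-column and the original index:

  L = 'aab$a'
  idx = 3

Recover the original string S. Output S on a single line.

LF mapping: 1 2 4 0 3
Walk LF starting at row 3, prepending L[row]:
  step 1: row=3, L[3]='$', prepend. Next row=LF[3]=0
  step 2: row=0, L[0]='a', prepend. Next row=LF[0]=1
  step 3: row=1, L[1]='a', prepend. Next row=LF[1]=2
  step 4: row=2, L[2]='b', prepend. Next row=LF[2]=4
  step 5: row=4, L[4]='a', prepend. Next row=LF[4]=3
Reversed output: abaa$

Answer: abaa$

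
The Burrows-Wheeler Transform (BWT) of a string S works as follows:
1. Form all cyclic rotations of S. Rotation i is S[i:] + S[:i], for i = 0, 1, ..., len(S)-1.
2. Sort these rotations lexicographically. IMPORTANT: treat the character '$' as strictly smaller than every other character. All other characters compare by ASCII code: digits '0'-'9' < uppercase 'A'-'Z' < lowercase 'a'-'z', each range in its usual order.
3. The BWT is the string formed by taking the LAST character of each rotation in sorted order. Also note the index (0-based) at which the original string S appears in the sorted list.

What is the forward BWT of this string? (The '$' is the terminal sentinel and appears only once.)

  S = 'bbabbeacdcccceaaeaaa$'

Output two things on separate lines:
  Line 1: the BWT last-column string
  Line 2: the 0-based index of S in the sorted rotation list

Answer: aaaeebeab$abdccaccacb
9

Derivation:
All 21 rotations (rotation i = S[i:]+S[:i]):
  rot[0] = bbabbeacdcccceaaeaaa$
  rot[1] = babbeacdcccceaaeaaa$b
  rot[2] = abbeacdcccceaaeaaa$bb
  rot[3] = bbeacdcccceaaeaaa$bba
  rot[4] = beacdcccceaaeaaa$bbab
  rot[5] = eacdcccceaaeaaa$bbabb
  rot[6] = acdcccceaaeaaa$bbabbe
  rot[7] = cdcccceaaeaaa$bbabbea
  rot[8] = dcccceaaeaaa$bbabbeac
  rot[9] = cccceaaeaaa$bbabbeacd
  rot[10] = ccceaaeaaa$bbabbeacdc
  rot[11] = cceaaeaaa$bbabbeacdcc
  rot[12] = ceaaeaaa$bbabbeacdccc
  rot[13] = eaaeaaa$bbabbeacdcccc
  rot[14] = aaeaaa$bbabbeacdcccce
  rot[15] = aeaaa$bbabbeacdccccea
  rot[16] = eaaa$bbabbeacdcccceaa
  rot[17] = aaa$bbabbeacdcccceaae
  rot[18] = aa$bbabbeacdcccceaaea
  rot[19] = a$bbabbeacdcccceaaeaa
  rot[20] = $bbabbeacdcccceaaeaaa
Sorted (with $ < everything):
  sorted[0] = $bbabbeacdcccceaaeaaa  (last char: 'a')
  sorted[1] = a$bbabbeacdcccceaaeaa  (last char: 'a')
  sorted[2] = aa$bbabbeacdcccceaaea  (last char: 'a')
  sorted[3] = aaa$bbabbeacdcccceaae  (last char: 'e')
  sorted[4] = aaeaaa$bbabbeacdcccce  (last char: 'e')
  sorted[5] = abbeacdcccceaaeaaa$bb  (last char: 'b')
  sorted[6] = acdcccceaaeaaa$bbabbe  (last char: 'e')
  sorted[7] = aeaaa$bbabbeacdccccea  (last char: 'a')
  sorted[8] = babbeacdcccceaaeaaa$b  (last char: 'b')
  sorted[9] = bbabbeacdcccceaaeaaa$  (last char: '$')
  sorted[10] = bbeacdcccceaaeaaa$bba  (last char: 'a')
  sorted[11] = beacdcccceaaeaaa$bbab  (last char: 'b')
  sorted[12] = cccceaaeaaa$bbabbeacd  (last char: 'd')
  sorted[13] = ccceaaeaaa$bbabbeacdc  (last char: 'c')
  sorted[14] = cceaaeaaa$bbabbeacdcc  (last char: 'c')
  sorted[15] = cdcccceaaeaaa$bbabbea  (last char: 'a')
  sorted[16] = ceaaeaaa$bbabbeacdccc  (last char: 'c')
  sorted[17] = dcccceaaeaaa$bbabbeac  (last char: 'c')
  sorted[18] = eaaa$bbabbeacdcccceaa  (last char: 'a')
  sorted[19] = eaaeaaa$bbabbeacdcccc  (last char: 'c')
  sorted[20] = eacdcccceaaeaaa$bbabb  (last char: 'b')
Last column: aaaeebeab$abdccaccacb
Original string S is at sorted index 9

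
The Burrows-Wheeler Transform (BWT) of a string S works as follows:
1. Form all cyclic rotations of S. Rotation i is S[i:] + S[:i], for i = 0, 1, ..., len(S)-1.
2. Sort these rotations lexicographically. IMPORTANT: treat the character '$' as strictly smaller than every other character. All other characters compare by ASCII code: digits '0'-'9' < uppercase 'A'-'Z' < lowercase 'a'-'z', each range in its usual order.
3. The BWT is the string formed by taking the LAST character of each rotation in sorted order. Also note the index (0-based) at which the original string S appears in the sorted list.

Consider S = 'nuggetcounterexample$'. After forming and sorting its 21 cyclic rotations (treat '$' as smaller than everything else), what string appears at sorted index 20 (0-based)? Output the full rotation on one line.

Answer: xample$nuggetcountere

Derivation:
All 21 rotations (rotation i = S[i:]+S[:i]):
  rot[0] = nuggetcounterexample$
  rot[1] = uggetcounterexample$n
  rot[2] = ggetcounterexample$nu
  rot[3] = getcounterexample$nug
  rot[4] = etcounterexample$nugg
  rot[5] = tcounterexample$nugge
  rot[6] = counterexample$nugget
  rot[7] = ounterexample$nuggetc
  rot[8] = unterexample$nuggetco
  rot[9] = nterexample$nuggetcou
  rot[10] = terexample$nuggetcoun
  rot[11] = erexample$nuggetcount
  rot[12] = rexample$nuggetcounte
  rot[13] = example$nuggetcounter
  rot[14] = xample$nuggetcountere
  rot[15] = ample$nuggetcounterex
  rot[16] = mple$nuggetcounterexa
  rot[17] = ple$nuggetcounterexam
  rot[18] = le$nuggetcounterexamp
  rot[19] = e$nuggetcounterexampl
  rot[20] = $nuggetcounterexample
Sorted (with $ < everything):
  sorted[0] = $nuggetcounterexample
  sorted[1] = ample$nuggetcounterex
  sorted[2] = counterexample$nugget
  sorted[3] = e$nuggetcounterexampl
  sorted[4] = erexample$nuggetcount
  sorted[5] = etcounterexample$nugg
  sorted[6] = example$nuggetcounter
  sorted[7] = getcounterexample$nug
  sorted[8] = ggetcounterexample$nu
  sorted[9] = le$nuggetcounterexamp
  sorted[10] = mple$nuggetcounterexa
  sorted[11] = nterexample$nuggetcou
  sorted[12] = nuggetcounterexample$
  sorted[13] = ounterexample$nuggetc
  sorted[14] = ple$nuggetcounterexam
  sorted[15] = rexample$nuggetcounte
  sorted[16] = tcounterexample$nugge
  sorted[17] = terexample$nuggetcoun
  sorted[18] = uggetcounterexample$n
  sorted[19] = unterexample$nuggetco
  sorted[20] = xample$nuggetcountere
sorted[20] = xample$nuggetcountere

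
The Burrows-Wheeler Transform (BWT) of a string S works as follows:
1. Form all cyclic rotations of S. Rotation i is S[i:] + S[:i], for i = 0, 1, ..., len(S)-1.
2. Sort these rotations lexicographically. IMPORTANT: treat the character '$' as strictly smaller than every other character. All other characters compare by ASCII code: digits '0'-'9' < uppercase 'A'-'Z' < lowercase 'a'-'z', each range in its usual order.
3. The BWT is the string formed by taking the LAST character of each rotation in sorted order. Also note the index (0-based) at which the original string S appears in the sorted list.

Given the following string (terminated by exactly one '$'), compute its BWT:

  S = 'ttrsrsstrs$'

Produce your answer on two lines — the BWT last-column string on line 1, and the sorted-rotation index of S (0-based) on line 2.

All 11 rotations (rotation i = S[i:]+S[:i]):
  rot[0] = ttrsrsstrs$
  rot[1] = trsrsstrs$t
  rot[2] = rsrsstrs$tt
  rot[3] = srsstrs$ttr
  rot[4] = rsstrs$ttrs
  rot[5] = sstrs$ttrsr
  rot[6] = strs$ttrsrs
  rot[7] = trs$ttrsrss
  rot[8] = rs$ttrsrsst
  rot[9] = s$ttrsrsstr
  rot[10] = $ttrsrsstrs
Sorted (with $ < everything):
  sorted[0] = $ttrsrsstrs  (last char: 's')
  sorted[1] = rs$ttrsrsst  (last char: 't')
  sorted[2] = rsrsstrs$tt  (last char: 't')
  sorted[3] = rsstrs$ttrs  (last char: 's')
  sorted[4] = s$ttrsrsstr  (last char: 'r')
  sorted[5] = srsstrs$ttr  (last char: 'r')
  sorted[6] = sstrs$ttrsr  (last char: 'r')
  sorted[7] = strs$ttrsrs  (last char: 's')
  sorted[8] = trs$ttrsrss  (last char: 's')
  sorted[9] = trsrsstrs$t  (last char: 't')
  sorted[10] = ttrsrsstrs$  (last char: '$')
Last column: sttsrrrsst$
Original string S is at sorted index 10

Answer: sttsrrrsst$
10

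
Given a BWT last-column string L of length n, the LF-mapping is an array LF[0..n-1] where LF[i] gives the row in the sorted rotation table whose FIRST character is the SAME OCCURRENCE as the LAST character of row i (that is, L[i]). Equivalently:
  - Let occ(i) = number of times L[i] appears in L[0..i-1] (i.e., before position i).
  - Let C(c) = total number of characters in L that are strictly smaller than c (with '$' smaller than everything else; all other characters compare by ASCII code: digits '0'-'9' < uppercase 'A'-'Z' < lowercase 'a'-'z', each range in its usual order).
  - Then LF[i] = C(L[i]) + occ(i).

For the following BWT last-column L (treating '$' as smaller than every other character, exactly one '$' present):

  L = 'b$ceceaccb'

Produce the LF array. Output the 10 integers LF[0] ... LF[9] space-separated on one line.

Answer: 2 0 4 8 5 9 1 6 7 3

Derivation:
Char counts: '$':1, 'a':1, 'b':2, 'c':4, 'e':2
C (first-col start): C('$')=0, C('a')=1, C('b')=2, C('c')=4, C('e')=8
L[0]='b': occ=0, LF[0]=C('b')+0=2+0=2
L[1]='$': occ=0, LF[1]=C('$')+0=0+0=0
L[2]='c': occ=0, LF[2]=C('c')+0=4+0=4
L[3]='e': occ=0, LF[3]=C('e')+0=8+0=8
L[4]='c': occ=1, LF[4]=C('c')+1=4+1=5
L[5]='e': occ=1, LF[5]=C('e')+1=8+1=9
L[6]='a': occ=0, LF[6]=C('a')+0=1+0=1
L[7]='c': occ=2, LF[7]=C('c')+2=4+2=6
L[8]='c': occ=3, LF[8]=C('c')+3=4+3=7
L[9]='b': occ=1, LF[9]=C('b')+1=2+1=3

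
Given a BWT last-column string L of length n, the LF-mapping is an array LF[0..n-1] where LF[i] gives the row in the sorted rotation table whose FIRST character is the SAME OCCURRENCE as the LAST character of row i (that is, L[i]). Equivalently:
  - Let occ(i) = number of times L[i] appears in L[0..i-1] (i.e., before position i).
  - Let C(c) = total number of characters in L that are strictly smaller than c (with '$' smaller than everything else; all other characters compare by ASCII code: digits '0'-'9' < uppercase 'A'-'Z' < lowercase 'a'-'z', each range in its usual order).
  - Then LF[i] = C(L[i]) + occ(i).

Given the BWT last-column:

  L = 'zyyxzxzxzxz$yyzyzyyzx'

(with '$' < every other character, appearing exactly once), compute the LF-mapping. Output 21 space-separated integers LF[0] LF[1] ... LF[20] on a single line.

Char counts: '$':1, 'x':5, 'y':7, 'z':8
C (first-col start): C('$')=0, C('x')=1, C('y')=6, C('z')=13
L[0]='z': occ=0, LF[0]=C('z')+0=13+0=13
L[1]='y': occ=0, LF[1]=C('y')+0=6+0=6
L[2]='y': occ=1, LF[2]=C('y')+1=6+1=7
L[3]='x': occ=0, LF[3]=C('x')+0=1+0=1
L[4]='z': occ=1, LF[4]=C('z')+1=13+1=14
L[5]='x': occ=1, LF[5]=C('x')+1=1+1=2
L[6]='z': occ=2, LF[6]=C('z')+2=13+2=15
L[7]='x': occ=2, LF[7]=C('x')+2=1+2=3
L[8]='z': occ=3, LF[8]=C('z')+3=13+3=16
L[9]='x': occ=3, LF[9]=C('x')+3=1+3=4
L[10]='z': occ=4, LF[10]=C('z')+4=13+4=17
L[11]='$': occ=0, LF[11]=C('$')+0=0+0=0
L[12]='y': occ=2, LF[12]=C('y')+2=6+2=8
L[13]='y': occ=3, LF[13]=C('y')+3=6+3=9
L[14]='z': occ=5, LF[14]=C('z')+5=13+5=18
L[15]='y': occ=4, LF[15]=C('y')+4=6+4=10
L[16]='z': occ=6, LF[16]=C('z')+6=13+6=19
L[17]='y': occ=5, LF[17]=C('y')+5=6+5=11
L[18]='y': occ=6, LF[18]=C('y')+6=6+6=12
L[19]='z': occ=7, LF[19]=C('z')+7=13+7=20
L[20]='x': occ=4, LF[20]=C('x')+4=1+4=5

Answer: 13 6 7 1 14 2 15 3 16 4 17 0 8 9 18 10 19 11 12 20 5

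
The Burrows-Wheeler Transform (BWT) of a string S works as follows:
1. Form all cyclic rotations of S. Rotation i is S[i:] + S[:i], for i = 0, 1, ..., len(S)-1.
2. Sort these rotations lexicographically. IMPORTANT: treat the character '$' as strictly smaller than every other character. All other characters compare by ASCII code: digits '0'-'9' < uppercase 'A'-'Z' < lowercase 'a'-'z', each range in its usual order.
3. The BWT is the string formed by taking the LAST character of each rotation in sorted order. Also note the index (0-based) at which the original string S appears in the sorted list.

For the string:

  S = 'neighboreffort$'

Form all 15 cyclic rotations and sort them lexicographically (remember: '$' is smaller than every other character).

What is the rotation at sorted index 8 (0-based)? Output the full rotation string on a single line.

Answer: ighboreffort$ne

Derivation:
All 15 rotations (rotation i = S[i:]+S[:i]):
  rot[0] = neighboreffort$
  rot[1] = eighboreffort$n
  rot[2] = ighboreffort$ne
  rot[3] = ghboreffort$nei
  rot[4] = hboreffort$neig
  rot[5] = boreffort$neigh
  rot[6] = oreffort$neighb
  rot[7] = reffort$neighbo
  rot[8] = effort$neighbor
  rot[9] = ffort$neighbore
  rot[10] = fort$neighboref
  rot[11] = ort$neighboreff
  rot[12] = rt$neighboreffo
  rot[13] = t$neighboreffor
  rot[14] = $neighboreffort
Sorted (with $ < everything):
  sorted[0] = $neighboreffort
  sorted[1] = boreffort$neigh
  sorted[2] = effort$neighbor
  sorted[3] = eighboreffort$n
  sorted[4] = ffort$neighbore
  sorted[5] = fort$neighboref
  sorted[6] = ghboreffort$nei
  sorted[7] = hboreffort$neig
  sorted[8] = ighboreffort$ne
  sorted[9] = neighboreffort$
  sorted[10] = oreffort$neighb
  sorted[11] = ort$neighboreff
  sorted[12] = reffort$neighbo
  sorted[13] = rt$neighboreffo
  sorted[14] = t$neighboreffor
sorted[8] = ighboreffort$ne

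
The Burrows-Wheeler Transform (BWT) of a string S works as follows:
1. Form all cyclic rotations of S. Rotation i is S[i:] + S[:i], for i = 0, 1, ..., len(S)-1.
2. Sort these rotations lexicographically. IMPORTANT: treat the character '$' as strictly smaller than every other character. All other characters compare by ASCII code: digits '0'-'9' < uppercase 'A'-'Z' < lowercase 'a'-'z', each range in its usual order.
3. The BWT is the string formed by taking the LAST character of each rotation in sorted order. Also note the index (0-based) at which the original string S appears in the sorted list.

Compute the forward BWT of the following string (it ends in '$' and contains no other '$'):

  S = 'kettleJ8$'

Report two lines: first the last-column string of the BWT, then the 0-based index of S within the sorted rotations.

All 9 rotations (rotation i = S[i:]+S[:i]):
  rot[0] = kettleJ8$
  rot[1] = ettleJ8$k
  rot[2] = ttleJ8$ke
  rot[3] = tleJ8$ket
  rot[4] = leJ8$kett
  rot[5] = eJ8$kettl
  rot[6] = J8$kettle
  rot[7] = 8$kettleJ
  rot[8] = $kettleJ8
Sorted (with $ < everything):
  sorted[0] = $kettleJ8  (last char: '8')
  sorted[1] = 8$kettleJ  (last char: 'J')
  sorted[2] = J8$kettle  (last char: 'e')
  sorted[3] = eJ8$kettl  (last char: 'l')
  sorted[4] = ettleJ8$k  (last char: 'k')
  sorted[5] = kettleJ8$  (last char: '$')
  sorted[6] = leJ8$kett  (last char: 't')
  sorted[7] = tleJ8$ket  (last char: 't')
  sorted[8] = ttleJ8$ke  (last char: 'e')
Last column: 8Jelk$tte
Original string S is at sorted index 5

Answer: 8Jelk$tte
5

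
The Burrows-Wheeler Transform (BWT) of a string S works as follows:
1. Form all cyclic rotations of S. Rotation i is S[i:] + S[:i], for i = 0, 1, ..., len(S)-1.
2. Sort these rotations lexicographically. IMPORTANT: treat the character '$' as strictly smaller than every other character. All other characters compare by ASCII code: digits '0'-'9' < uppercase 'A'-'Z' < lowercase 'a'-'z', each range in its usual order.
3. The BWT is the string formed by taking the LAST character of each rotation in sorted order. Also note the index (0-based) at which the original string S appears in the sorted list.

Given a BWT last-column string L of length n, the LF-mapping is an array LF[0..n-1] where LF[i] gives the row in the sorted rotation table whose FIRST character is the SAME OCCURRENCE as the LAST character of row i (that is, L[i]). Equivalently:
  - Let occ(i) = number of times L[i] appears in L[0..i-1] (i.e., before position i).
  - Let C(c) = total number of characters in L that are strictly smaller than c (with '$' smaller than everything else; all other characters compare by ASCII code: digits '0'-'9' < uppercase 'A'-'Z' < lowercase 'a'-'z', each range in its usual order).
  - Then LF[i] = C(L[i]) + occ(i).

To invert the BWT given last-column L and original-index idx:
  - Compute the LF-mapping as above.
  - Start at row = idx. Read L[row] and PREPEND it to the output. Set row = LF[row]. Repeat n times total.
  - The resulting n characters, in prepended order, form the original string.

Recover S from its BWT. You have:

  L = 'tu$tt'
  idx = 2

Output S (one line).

LF mapping: 1 4 0 2 3
Walk LF starting at row 2, prepending L[row]:
  step 1: row=2, L[2]='$', prepend. Next row=LF[2]=0
  step 2: row=0, L[0]='t', prepend. Next row=LF[0]=1
  step 3: row=1, L[1]='u', prepend. Next row=LF[1]=4
  step 4: row=4, L[4]='t', prepend. Next row=LF[4]=3
  step 5: row=3, L[3]='t', prepend. Next row=LF[3]=2
Reversed output: ttut$

Answer: ttut$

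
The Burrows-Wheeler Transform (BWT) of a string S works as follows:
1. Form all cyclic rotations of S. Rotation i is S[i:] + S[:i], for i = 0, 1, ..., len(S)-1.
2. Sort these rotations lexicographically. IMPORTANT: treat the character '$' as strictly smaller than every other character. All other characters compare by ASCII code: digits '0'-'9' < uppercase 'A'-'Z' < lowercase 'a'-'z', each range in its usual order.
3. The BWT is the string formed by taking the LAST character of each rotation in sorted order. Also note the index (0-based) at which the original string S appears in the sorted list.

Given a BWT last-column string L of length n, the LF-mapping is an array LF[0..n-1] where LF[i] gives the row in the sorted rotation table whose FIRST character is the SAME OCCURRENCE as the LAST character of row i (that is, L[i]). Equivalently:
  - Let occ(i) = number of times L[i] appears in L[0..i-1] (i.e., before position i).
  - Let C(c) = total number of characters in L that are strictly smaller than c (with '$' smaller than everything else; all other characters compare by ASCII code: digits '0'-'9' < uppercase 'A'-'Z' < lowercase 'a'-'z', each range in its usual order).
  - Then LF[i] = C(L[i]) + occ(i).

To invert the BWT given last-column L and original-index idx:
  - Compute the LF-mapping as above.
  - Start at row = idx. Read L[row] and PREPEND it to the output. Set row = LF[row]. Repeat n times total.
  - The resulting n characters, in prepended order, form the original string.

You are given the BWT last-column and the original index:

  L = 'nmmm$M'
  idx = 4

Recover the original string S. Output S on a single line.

LF mapping: 5 2 3 4 0 1
Walk LF starting at row 4, prepending L[row]:
  step 1: row=4, L[4]='$', prepend. Next row=LF[4]=0
  step 2: row=0, L[0]='n', prepend. Next row=LF[0]=5
  step 3: row=5, L[5]='M', prepend. Next row=LF[5]=1
  step 4: row=1, L[1]='m', prepend. Next row=LF[1]=2
  step 5: row=2, L[2]='m', prepend. Next row=LF[2]=3
  step 6: row=3, L[3]='m', prepend. Next row=LF[3]=4
Reversed output: mmmMn$

Answer: mmmMn$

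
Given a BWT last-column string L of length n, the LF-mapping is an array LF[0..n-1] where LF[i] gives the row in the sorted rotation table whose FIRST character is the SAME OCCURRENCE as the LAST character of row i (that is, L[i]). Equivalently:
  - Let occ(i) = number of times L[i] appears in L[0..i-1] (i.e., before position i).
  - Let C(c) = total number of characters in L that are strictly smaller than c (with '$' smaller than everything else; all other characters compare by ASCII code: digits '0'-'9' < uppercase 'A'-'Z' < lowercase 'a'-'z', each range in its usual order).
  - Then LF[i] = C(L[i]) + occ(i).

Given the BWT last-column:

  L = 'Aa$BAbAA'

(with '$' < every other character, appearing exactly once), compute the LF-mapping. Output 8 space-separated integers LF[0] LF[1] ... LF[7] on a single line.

Char counts: '$':1, 'A':4, 'B':1, 'a':1, 'b':1
C (first-col start): C('$')=0, C('A')=1, C('B')=5, C('a')=6, C('b')=7
L[0]='A': occ=0, LF[0]=C('A')+0=1+0=1
L[1]='a': occ=0, LF[1]=C('a')+0=6+0=6
L[2]='$': occ=0, LF[2]=C('$')+0=0+0=0
L[3]='B': occ=0, LF[3]=C('B')+0=5+0=5
L[4]='A': occ=1, LF[4]=C('A')+1=1+1=2
L[5]='b': occ=0, LF[5]=C('b')+0=7+0=7
L[6]='A': occ=2, LF[6]=C('A')+2=1+2=3
L[7]='A': occ=3, LF[7]=C('A')+3=1+3=4

Answer: 1 6 0 5 2 7 3 4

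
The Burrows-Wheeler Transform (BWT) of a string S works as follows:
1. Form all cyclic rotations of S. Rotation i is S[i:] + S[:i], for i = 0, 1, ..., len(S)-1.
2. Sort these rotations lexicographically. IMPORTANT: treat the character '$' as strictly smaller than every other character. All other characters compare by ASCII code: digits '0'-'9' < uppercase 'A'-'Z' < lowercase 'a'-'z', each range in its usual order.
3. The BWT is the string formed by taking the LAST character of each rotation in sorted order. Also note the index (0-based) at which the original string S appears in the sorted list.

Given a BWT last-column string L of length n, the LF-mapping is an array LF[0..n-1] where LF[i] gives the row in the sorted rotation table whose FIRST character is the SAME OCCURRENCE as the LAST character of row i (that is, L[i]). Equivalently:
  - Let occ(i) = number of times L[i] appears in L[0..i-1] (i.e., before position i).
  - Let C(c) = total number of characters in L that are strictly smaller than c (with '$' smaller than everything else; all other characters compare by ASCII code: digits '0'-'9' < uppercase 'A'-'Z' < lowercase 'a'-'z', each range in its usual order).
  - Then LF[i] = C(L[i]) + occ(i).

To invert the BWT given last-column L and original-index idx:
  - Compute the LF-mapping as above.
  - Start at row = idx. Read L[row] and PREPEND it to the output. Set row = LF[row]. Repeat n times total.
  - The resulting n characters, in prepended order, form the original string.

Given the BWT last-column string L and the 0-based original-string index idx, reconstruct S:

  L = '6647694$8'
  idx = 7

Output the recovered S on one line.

LF mapping: 3 4 1 6 5 8 2 0 7
Walk LF starting at row 7, prepending L[row]:
  step 1: row=7, L[7]='$', prepend. Next row=LF[7]=0
  step 2: row=0, L[0]='6', prepend. Next row=LF[0]=3
  step 3: row=3, L[3]='7', prepend. Next row=LF[3]=6
  step 4: row=6, L[6]='4', prepend. Next row=LF[6]=2
  step 5: row=2, L[2]='4', prepend. Next row=LF[2]=1
  step 6: row=1, L[1]='6', prepend. Next row=LF[1]=4
  step 7: row=4, L[4]='6', prepend. Next row=LF[4]=5
  step 8: row=5, L[5]='9', prepend. Next row=LF[5]=8
  step 9: row=8, L[8]='8', prepend. Next row=LF[8]=7
Reversed output: 89664476$

Answer: 89664476$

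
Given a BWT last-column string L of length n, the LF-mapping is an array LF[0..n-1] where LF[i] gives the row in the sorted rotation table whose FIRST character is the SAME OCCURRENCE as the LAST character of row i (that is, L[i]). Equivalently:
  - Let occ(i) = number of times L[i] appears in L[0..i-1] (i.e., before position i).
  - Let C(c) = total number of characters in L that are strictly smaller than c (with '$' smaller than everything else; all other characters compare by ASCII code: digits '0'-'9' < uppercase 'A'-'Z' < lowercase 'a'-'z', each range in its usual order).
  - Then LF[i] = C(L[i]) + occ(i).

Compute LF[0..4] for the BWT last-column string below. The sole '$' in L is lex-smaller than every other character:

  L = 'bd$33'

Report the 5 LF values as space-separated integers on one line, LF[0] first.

Answer: 3 4 0 1 2

Derivation:
Char counts: '$':1, '3':2, 'b':1, 'd':1
C (first-col start): C('$')=0, C('3')=1, C('b')=3, C('d')=4
L[0]='b': occ=0, LF[0]=C('b')+0=3+0=3
L[1]='d': occ=0, LF[1]=C('d')+0=4+0=4
L[2]='$': occ=0, LF[2]=C('$')+0=0+0=0
L[3]='3': occ=0, LF[3]=C('3')+0=1+0=1
L[4]='3': occ=1, LF[4]=C('3')+1=1+1=2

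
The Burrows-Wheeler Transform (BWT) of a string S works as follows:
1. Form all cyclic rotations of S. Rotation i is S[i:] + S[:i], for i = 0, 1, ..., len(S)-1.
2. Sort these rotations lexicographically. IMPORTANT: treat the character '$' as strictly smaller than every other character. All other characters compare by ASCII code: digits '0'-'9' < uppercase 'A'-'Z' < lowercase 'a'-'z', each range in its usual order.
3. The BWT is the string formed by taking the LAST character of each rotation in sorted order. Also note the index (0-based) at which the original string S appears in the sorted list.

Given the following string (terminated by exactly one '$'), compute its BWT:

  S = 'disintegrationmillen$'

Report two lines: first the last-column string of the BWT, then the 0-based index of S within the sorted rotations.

Answer: nr$tlemstdlineoiigina
2

Derivation:
All 21 rotations (rotation i = S[i:]+S[:i]):
  rot[0] = disintegrationmillen$
  rot[1] = isintegrationmillen$d
  rot[2] = sintegrationmillen$di
  rot[3] = integrationmillen$dis
  rot[4] = ntegrationmillen$disi
  rot[5] = tegrationmillen$disin
  rot[6] = egrationmillen$disint
  rot[7] = grationmillen$disinte
  rot[8] = rationmillen$disinteg
  rot[9] = ationmillen$disintegr
  rot[10] = tionmillen$disintegra
  rot[11] = ionmillen$disintegrat
  rot[12] = onmillen$disintegrati
  rot[13] = nmillen$disintegratio
  rot[14] = millen$disintegration
  rot[15] = illen$disintegrationm
  rot[16] = llen$disintegrationmi
  rot[17] = len$disintegrationmil
  rot[18] = en$disintegrationmill
  rot[19] = n$disintegrationmille
  rot[20] = $disintegrationmillen
Sorted (with $ < everything):
  sorted[0] = $disintegrationmillen  (last char: 'n')
  sorted[1] = ationmillen$disintegr  (last char: 'r')
  sorted[2] = disintegrationmillen$  (last char: '$')
  sorted[3] = egrationmillen$disint  (last char: 't')
  sorted[4] = en$disintegrationmill  (last char: 'l')
  sorted[5] = grationmillen$disinte  (last char: 'e')
  sorted[6] = illen$disintegrationm  (last char: 'm')
  sorted[7] = integrationmillen$dis  (last char: 's')
  sorted[8] = ionmillen$disintegrat  (last char: 't')
  sorted[9] = isintegrationmillen$d  (last char: 'd')
  sorted[10] = len$disintegrationmil  (last char: 'l')
  sorted[11] = llen$disintegrationmi  (last char: 'i')
  sorted[12] = millen$disintegration  (last char: 'n')
  sorted[13] = n$disintegrationmille  (last char: 'e')
  sorted[14] = nmillen$disintegratio  (last char: 'o')
  sorted[15] = ntegrationmillen$disi  (last char: 'i')
  sorted[16] = onmillen$disintegrati  (last char: 'i')
  sorted[17] = rationmillen$disinteg  (last char: 'g')
  sorted[18] = sintegrationmillen$di  (last char: 'i')
  sorted[19] = tegrationmillen$disin  (last char: 'n')
  sorted[20] = tionmillen$disintegra  (last char: 'a')
Last column: nr$tlemstdlineoiigina
Original string S is at sorted index 2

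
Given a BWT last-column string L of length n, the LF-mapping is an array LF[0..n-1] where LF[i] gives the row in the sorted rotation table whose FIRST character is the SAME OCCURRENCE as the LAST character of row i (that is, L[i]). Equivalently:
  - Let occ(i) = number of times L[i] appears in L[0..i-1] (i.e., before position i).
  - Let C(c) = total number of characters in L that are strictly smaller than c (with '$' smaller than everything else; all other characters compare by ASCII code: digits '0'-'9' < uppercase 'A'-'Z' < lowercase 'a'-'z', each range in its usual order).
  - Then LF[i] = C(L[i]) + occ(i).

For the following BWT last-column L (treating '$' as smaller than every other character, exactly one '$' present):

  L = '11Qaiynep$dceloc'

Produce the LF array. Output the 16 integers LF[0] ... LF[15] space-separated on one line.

Answer: 1 2 3 4 10 15 12 8 14 0 7 5 9 11 13 6

Derivation:
Char counts: '$':1, '1':2, 'Q':1, 'a':1, 'c':2, 'd':1, 'e':2, 'i':1, 'l':1, 'n':1, 'o':1, 'p':1, 'y':1
C (first-col start): C('$')=0, C('1')=1, C('Q')=3, C('a')=4, C('c')=5, C('d')=7, C('e')=8, C('i')=10, C('l')=11, C('n')=12, C('o')=13, C('p')=14, C('y')=15
L[0]='1': occ=0, LF[0]=C('1')+0=1+0=1
L[1]='1': occ=1, LF[1]=C('1')+1=1+1=2
L[2]='Q': occ=0, LF[2]=C('Q')+0=3+0=3
L[3]='a': occ=0, LF[3]=C('a')+0=4+0=4
L[4]='i': occ=0, LF[4]=C('i')+0=10+0=10
L[5]='y': occ=0, LF[5]=C('y')+0=15+0=15
L[6]='n': occ=0, LF[6]=C('n')+0=12+0=12
L[7]='e': occ=0, LF[7]=C('e')+0=8+0=8
L[8]='p': occ=0, LF[8]=C('p')+0=14+0=14
L[9]='$': occ=0, LF[9]=C('$')+0=0+0=0
L[10]='d': occ=0, LF[10]=C('d')+0=7+0=7
L[11]='c': occ=0, LF[11]=C('c')+0=5+0=5
L[12]='e': occ=1, LF[12]=C('e')+1=8+1=9
L[13]='l': occ=0, LF[13]=C('l')+0=11+0=11
L[14]='o': occ=0, LF[14]=C('o')+0=13+0=13
L[15]='c': occ=1, LF[15]=C('c')+1=5+1=6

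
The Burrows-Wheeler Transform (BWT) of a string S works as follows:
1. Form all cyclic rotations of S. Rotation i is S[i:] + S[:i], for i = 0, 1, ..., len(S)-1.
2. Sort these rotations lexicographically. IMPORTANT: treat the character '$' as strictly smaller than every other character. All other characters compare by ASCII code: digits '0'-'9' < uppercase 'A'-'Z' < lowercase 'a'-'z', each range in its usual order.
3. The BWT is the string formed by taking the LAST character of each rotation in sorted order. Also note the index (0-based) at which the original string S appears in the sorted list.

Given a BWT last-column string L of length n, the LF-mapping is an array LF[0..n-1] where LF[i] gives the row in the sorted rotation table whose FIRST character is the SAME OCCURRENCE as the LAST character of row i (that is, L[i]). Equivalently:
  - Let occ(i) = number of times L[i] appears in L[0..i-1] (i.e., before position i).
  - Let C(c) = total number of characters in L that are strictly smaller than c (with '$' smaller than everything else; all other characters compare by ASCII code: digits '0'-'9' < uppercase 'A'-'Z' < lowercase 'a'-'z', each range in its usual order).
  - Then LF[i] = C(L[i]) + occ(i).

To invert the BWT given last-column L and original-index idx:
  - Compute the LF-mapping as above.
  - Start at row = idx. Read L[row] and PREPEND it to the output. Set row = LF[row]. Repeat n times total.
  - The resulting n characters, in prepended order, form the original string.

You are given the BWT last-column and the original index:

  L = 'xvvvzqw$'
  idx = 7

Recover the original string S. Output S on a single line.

LF mapping: 6 2 3 4 7 1 5 0
Walk LF starting at row 7, prepending L[row]:
  step 1: row=7, L[7]='$', prepend. Next row=LF[7]=0
  step 2: row=0, L[0]='x', prepend. Next row=LF[0]=6
  step 3: row=6, L[6]='w', prepend. Next row=LF[6]=5
  step 4: row=5, L[5]='q', prepend. Next row=LF[5]=1
  step 5: row=1, L[1]='v', prepend. Next row=LF[1]=2
  step 6: row=2, L[2]='v', prepend. Next row=LF[2]=3
  step 7: row=3, L[3]='v', prepend. Next row=LF[3]=4
  step 8: row=4, L[4]='z', prepend. Next row=LF[4]=7
Reversed output: zvvvqwx$

Answer: zvvvqwx$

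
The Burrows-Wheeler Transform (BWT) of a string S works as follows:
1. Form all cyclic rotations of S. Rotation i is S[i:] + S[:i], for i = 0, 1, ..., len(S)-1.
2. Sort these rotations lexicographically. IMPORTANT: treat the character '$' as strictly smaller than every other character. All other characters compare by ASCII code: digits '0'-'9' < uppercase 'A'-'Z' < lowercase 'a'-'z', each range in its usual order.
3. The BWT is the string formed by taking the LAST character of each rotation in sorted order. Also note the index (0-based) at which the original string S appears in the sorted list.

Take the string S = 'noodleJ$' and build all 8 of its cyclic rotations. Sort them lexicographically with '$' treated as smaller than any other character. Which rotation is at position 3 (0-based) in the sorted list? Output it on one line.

Answer: eJ$noodl

Derivation:
All 8 rotations (rotation i = S[i:]+S[:i]):
  rot[0] = noodleJ$
  rot[1] = oodleJ$n
  rot[2] = odleJ$no
  rot[3] = dleJ$noo
  rot[4] = leJ$nood
  rot[5] = eJ$noodl
  rot[6] = J$noodle
  rot[7] = $noodleJ
Sorted (with $ < everything):
  sorted[0] = $noodleJ
  sorted[1] = J$noodle
  sorted[2] = dleJ$noo
  sorted[3] = eJ$noodl
  sorted[4] = leJ$nood
  sorted[5] = noodleJ$
  sorted[6] = odleJ$no
  sorted[7] = oodleJ$n
sorted[3] = eJ$noodl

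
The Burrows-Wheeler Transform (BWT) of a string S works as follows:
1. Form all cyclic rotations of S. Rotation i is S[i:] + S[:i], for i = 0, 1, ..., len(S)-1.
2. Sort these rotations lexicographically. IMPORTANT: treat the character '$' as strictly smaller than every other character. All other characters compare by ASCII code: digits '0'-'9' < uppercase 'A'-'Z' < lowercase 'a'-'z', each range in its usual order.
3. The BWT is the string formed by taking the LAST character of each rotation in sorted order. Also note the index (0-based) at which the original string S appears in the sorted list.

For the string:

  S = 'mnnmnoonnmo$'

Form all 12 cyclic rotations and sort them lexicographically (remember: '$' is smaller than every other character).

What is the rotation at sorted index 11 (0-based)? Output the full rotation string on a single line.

All 12 rotations (rotation i = S[i:]+S[:i]):
  rot[0] = mnnmnoonnmo$
  rot[1] = nnmnoonnmo$m
  rot[2] = nmnoonnmo$mn
  rot[3] = mnoonnmo$mnn
  rot[4] = noonnmo$mnnm
  rot[5] = oonnmo$mnnmn
  rot[6] = onnmo$mnnmno
  rot[7] = nnmo$mnnmnoo
  rot[8] = nmo$mnnmnoon
  rot[9] = mo$mnnmnoonn
  rot[10] = o$mnnmnoonnm
  rot[11] = $mnnmnoonnmo
Sorted (with $ < everything):
  sorted[0] = $mnnmnoonnmo
  sorted[1] = mnnmnoonnmo$
  sorted[2] = mnoonnmo$mnn
  sorted[3] = mo$mnnmnoonn
  sorted[4] = nmnoonnmo$mn
  sorted[5] = nmo$mnnmnoon
  sorted[6] = nnmnoonnmo$m
  sorted[7] = nnmo$mnnmnoo
  sorted[8] = noonnmo$mnnm
  sorted[9] = o$mnnmnoonnm
  sorted[10] = onnmo$mnnmno
  sorted[11] = oonnmo$mnnmn
sorted[11] = oonnmo$mnnmn

Answer: oonnmo$mnnmn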